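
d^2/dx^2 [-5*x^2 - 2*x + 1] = -10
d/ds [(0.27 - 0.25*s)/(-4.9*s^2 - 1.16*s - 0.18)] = (-1.225*s^2 + 2.646*s + 0.3582)/(24.01*s^4 + 11.368*s^3 + 3.1096*s^2 + 0.4176*s + 0.0324)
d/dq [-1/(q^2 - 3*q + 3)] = (2*q - 3)/(q^2 - 3*q + 3)^2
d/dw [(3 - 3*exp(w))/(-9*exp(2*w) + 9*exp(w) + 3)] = (-3*exp(2*w) + 6*exp(w) - 4)*exp(w)/(9*exp(4*w) - 18*exp(3*w) + 3*exp(2*w) + 6*exp(w) + 1)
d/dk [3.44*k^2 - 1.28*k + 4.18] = 6.88*k - 1.28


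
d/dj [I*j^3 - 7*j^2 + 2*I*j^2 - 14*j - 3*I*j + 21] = 3*I*j^2 + j*(-14 + 4*I) - 14 - 3*I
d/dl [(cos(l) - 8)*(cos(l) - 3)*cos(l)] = (-3*cos(l)^2 + 22*cos(l) - 24)*sin(l)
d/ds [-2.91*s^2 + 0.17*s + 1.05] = 0.17 - 5.82*s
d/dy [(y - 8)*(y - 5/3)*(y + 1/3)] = 3*y^2 - 56*y/3 + 91/9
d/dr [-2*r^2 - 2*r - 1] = -4*r - 2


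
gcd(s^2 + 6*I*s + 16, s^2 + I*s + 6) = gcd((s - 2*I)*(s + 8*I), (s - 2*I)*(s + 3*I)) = s - 2*I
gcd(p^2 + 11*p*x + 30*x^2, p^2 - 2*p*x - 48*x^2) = p + 6*x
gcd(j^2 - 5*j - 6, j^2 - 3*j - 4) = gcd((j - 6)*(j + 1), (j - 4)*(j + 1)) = j + 1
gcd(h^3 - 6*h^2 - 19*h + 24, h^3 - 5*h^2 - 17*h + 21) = h^2 + 2*h - 3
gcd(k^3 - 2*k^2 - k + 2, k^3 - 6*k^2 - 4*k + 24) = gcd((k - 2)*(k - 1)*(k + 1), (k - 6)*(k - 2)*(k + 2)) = k - 2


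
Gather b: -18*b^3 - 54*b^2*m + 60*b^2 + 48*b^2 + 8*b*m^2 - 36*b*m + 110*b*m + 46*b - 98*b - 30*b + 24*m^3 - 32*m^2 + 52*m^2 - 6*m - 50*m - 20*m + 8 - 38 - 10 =-18*b^3 + b^2*(108 - 54*m) + b*(8*m^2 + 74*m - 82) + 24*m^3 + 20*m^2 - 76*m - 40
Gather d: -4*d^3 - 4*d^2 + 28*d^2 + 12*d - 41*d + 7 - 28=-4*d^3 + 24*d^2 - 29*d - 21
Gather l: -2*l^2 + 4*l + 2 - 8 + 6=-2*l^2 + 4*l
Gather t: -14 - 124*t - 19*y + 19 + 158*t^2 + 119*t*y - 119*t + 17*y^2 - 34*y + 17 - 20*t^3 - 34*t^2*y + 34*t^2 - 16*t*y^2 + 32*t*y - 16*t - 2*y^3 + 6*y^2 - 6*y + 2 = -20*t^3 + t^2*(192 - 34*y) + t*(-16*y^2 + 151*y - 259) - 2*y^3 + 23*y^2 - 59*y + 24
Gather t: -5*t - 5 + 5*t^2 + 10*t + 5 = 5*t^2 + 5*t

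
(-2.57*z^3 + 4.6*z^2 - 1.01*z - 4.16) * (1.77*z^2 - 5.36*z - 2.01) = -4.5489*z^5 + 21.9172*z^4 - 21.278*z^3 - 11.1956*z^2 + 24.3277*z + 8.3616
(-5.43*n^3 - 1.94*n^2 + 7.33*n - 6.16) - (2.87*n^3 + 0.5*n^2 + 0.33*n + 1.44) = -8.3*n^3 - 2.44*n^2 + 7.0*n - 7.6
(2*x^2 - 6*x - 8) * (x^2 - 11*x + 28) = 2*x^4 - 28*x^3 + 114*x^2 - 80*x - 224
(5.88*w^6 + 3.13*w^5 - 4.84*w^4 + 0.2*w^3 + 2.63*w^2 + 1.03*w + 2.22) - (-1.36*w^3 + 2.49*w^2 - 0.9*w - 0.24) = 5.88*w^6 + 3.13*w^5 - 4.84*w^4 + 1.56*w^3 + 0.14*w^2 + 1.93*w + 2.46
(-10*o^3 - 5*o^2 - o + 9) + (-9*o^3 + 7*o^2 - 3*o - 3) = -19*o^3 + 2*o^2 - 4*o + 6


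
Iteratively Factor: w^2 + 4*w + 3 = (w + 1)*(w + 3)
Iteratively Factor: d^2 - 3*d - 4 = (d - 4)*(d + 1)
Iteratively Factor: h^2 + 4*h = (h + 4)*(h)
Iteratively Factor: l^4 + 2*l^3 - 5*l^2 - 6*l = (l + 1)*(l^3 + l^2 - 6*l) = (l + 1)*(l + 3)*(l^2 - 2*l) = (l - 2)*(l + 1)*(l + 3)*(l)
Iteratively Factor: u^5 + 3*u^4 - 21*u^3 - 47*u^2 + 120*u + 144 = (u + 4)*(u^4 - u^3 - 17*u^2 + 21*u + 36) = (u - 3)*(u + 4)*(u^3 + 2*u^2 - 11*u - 12) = (u - 3)*(u + 4)^2*(u^2 - 2*u - 3) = (u - 3)*(u + 1)*(u + 4)^2*(u - 3)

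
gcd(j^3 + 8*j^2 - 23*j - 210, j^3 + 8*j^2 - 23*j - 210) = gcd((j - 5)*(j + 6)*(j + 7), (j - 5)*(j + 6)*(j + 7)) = j^3 + 8*j^2 - 23*j - 210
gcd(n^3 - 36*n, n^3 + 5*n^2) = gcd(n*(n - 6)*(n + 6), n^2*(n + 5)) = n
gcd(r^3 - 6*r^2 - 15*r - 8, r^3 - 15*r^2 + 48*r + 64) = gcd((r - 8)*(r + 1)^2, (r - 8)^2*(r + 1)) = r^2 - 7*r - 8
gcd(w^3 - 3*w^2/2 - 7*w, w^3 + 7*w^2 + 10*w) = w^2 + 2*w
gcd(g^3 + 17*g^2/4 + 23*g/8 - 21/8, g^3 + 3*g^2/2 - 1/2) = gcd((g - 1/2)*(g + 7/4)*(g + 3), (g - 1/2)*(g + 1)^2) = g - 1/2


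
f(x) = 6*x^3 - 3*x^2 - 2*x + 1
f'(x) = 18*x^2 - 6*x - 2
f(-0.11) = 1.18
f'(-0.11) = -1.12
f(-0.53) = 0.32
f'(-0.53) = 6.24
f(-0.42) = 0.87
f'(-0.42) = 3.70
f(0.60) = 0.02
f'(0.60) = 0.88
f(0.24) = 0.43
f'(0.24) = -2.40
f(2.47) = 68.17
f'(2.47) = 93.00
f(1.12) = 3.43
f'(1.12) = 13.86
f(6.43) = 1459.19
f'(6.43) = 703.63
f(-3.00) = -182.00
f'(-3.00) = 178.00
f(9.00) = 4114.00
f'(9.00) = 1402.00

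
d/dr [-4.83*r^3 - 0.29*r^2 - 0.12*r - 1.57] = -14.49*r^2 - 0.58*r - 0.12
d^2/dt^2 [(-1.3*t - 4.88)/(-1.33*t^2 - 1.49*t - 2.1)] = ((1.3*t + 4.88)*(2.66*t + 1.49)*(5.32*t + 2.98) - (10.374*t + 16.8548)*(1.33*t^2 + 1.49*t + 2.1))/(1.33*t^2 + 1.49*t + 2.1)^3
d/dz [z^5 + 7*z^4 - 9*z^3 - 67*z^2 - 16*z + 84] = 5*z^4 + 28*z^3 - 27*z^2 - 134*z - 16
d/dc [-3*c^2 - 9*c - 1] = -6*c - 9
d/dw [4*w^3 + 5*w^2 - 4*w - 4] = 12*w^2 + 10*w - 4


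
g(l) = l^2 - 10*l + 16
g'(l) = 2*l - 10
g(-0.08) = 16.81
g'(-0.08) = -10.16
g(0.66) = 9.84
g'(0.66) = -8.68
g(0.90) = 7.81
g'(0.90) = -8.20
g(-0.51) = 21.36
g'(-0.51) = -11.02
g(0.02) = 15.80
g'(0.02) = -9.96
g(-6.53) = 123.94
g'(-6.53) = -23.06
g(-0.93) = 26.16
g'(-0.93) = -11.86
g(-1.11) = 28.33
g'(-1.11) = -12.22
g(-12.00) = 280.00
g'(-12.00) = -34.00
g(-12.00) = 280.00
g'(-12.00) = -34.00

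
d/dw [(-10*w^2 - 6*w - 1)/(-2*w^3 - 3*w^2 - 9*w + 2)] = (-20*w^4 - 24*w^3 + 66*w^2 - 46*w - 21)/(4*w^6 + 12*w^5 + 45*w^4 + 46*w^3 + 69*w^2 - 36*w + 4)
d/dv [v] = 1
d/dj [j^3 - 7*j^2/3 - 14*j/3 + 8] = 3*j^2 - 14*j/3 - 14/3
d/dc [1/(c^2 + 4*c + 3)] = 2*(-c - 2)/(c^2 + 4*c + 3)^2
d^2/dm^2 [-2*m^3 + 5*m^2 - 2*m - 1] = 10 - 12*m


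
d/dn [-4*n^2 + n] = 1 - 8*n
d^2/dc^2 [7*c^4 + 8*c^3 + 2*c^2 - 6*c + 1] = 84*c^2 + 48*c + 4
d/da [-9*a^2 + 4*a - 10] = 4 - 18*a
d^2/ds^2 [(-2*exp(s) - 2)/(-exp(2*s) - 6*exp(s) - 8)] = 2*(exp(4*s) - 2*exp(3*s) - 30*exp(2*s) - 44*exp(s) + 16)*exp(s)/(exp(6*s) + 18*exp(5*s) + 132*exp(4*s) + 504*exp(3*s) + 1056*exp(2*s) + 1152*exp(s) + 512)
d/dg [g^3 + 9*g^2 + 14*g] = 3*g^2 + 18*g + 14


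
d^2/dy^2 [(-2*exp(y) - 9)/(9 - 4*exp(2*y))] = (32*exp(4*y) + 576*exp(3*y) + 432*exp(2*y) + 1296*exp(y) + 162)*exp(y)/(64*exp(6*y) - 432*exp(4*y) + 972*exp(2*y) - 729)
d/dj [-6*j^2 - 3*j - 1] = -12*j - 3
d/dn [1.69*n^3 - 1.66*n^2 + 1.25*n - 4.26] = 5.07*n^2 - 3.32*n + 1.25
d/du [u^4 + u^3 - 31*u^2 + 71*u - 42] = 4*u^3 + 3*u^2 - 62*u + 71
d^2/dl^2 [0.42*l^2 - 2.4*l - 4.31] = 0.840000000000000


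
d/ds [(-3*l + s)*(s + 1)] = -3*l + 2*s + 1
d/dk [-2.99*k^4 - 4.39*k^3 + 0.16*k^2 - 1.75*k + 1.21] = -11.96*k^3 - 13.17*k^2 + 0.32*k - 1.75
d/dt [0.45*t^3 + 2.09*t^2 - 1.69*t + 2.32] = 1.35*t^2 + 4.18*t - 1.69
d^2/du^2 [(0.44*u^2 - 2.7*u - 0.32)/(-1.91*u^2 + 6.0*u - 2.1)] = (9.61493999999999*u^3 + 17.593392*u^2 - 86.9814*u + 84.63216)/(6.967871*u^6 - 65.6658*u^5 + 229.26303*u^4 - 360.396*u^3 + 252.0693*u^2 - 79.38*u + 9.261)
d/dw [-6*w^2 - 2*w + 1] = -12*w - 2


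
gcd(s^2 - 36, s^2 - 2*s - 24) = s - 6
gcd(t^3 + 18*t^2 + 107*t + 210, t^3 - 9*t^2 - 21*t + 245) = t + 5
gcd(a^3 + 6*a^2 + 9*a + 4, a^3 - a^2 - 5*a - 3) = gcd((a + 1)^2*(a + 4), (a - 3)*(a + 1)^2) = a^2 + 2*a + 1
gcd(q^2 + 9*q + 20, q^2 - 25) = q + 5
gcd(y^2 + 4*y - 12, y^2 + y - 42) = 1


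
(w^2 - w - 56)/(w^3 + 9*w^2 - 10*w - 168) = (w - 8)/(w^2 + 2*w - 24)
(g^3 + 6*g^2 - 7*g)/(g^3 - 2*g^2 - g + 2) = g*(g + 7)/(g^2 - g - 2)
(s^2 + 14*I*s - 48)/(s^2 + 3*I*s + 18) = (s + 8*I)/(s - 3*I)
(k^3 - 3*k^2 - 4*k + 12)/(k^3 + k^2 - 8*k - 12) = (k - 2)/(k + 2)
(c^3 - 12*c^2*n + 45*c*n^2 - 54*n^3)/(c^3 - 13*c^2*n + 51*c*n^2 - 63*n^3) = (c - 6*n)/(c - 7*n)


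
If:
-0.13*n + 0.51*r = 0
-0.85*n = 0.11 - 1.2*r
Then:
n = -0.20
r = -0.05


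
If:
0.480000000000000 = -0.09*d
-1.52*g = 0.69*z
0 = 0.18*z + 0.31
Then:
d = -5.33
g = 0.78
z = -1.72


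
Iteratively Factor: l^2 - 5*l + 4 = (l - 4)*(l - 1)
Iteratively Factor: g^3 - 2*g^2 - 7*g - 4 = (g + 1)*(g^2 - 3*g - 4) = (g + 1)^2*(g - 4)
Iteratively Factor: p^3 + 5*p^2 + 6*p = (p)*(p^2 + 5*p + 6) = p*(p + 2)*(p + 3)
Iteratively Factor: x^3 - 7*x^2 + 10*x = (x - 2)*(x^2 - 5*x) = (x - 5)*(x - 2)*(x)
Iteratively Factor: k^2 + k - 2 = (k - 1)*(k + 2)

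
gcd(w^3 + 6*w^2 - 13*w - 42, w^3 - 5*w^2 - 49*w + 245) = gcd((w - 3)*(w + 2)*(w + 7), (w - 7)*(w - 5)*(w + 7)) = w + 7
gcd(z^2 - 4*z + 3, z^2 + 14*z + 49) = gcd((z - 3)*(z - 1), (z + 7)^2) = 1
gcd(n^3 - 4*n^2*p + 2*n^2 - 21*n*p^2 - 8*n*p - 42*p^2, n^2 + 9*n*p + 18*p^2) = n + 3*p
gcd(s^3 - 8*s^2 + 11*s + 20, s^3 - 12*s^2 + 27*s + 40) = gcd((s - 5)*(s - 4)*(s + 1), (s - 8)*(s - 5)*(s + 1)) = s^2 - 4*s - 5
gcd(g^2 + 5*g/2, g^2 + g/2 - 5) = g + 5/2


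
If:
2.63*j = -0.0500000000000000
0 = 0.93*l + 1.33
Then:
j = -0.02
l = -1.43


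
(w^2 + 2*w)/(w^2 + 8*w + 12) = w/(w + 6)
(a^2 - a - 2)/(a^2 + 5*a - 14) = (a + 1)/(a + 7)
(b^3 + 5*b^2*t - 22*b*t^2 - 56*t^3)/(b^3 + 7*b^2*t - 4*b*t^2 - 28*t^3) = (-b + 4*t)/(-b + 2*t)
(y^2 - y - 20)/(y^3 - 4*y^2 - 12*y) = (-y^2 + y + 20)/(y*(-y^2 + 4*y + 12))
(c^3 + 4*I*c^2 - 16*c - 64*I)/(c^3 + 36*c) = (c^3 + 4*I*c^2 - 16*c - 64*I)/(c*(c^2 + 36))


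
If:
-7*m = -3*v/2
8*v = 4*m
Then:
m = 0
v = 0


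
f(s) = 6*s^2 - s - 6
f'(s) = 12*s - 1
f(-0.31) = -5.11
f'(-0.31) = -4.72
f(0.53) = -4.84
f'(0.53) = 5.36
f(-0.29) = -5.21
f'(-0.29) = -4.48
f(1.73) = 10.23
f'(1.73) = 19.76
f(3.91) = 81.82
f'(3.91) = 45.92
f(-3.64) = 77.14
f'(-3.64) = -44.68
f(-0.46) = -4.27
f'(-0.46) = -6.52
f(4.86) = 130.86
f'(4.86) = 57.32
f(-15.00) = 1359.00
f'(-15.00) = -181.00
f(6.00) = 204.00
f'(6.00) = 71.00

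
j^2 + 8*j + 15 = (j + 3)*(j + 5)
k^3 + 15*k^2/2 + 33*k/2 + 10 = (k + 1)*(k + 5/2)*(k + 4)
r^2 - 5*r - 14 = (r - 7)*(r + 2)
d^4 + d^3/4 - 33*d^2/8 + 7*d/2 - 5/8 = (d - 1)^2*(d - 1/4)*(d + 5/2)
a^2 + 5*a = a*(a + 5)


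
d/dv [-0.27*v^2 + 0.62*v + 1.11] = 0.62 - 0.54*v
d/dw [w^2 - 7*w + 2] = 2*w - 7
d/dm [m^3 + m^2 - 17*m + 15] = 3*m^2 + 2*m - 17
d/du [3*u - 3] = 3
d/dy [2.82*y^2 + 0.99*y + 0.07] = 5.64*y + 0.99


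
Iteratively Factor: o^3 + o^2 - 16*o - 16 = (o + 1)*(o^2 - 16) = (o + 1)*(o + 4)*(o - 4)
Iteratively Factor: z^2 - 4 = (z + 2)*(z - 2)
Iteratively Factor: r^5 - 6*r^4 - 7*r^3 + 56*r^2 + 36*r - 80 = (r + 2)*(r^4 - 8*r^3 + 9*r^2 + 38*r - 40) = (r + 2)^2*(r^3 - 10*r^2 + 29*r - 20) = (r - 1)*(r + 2)^2*(r^2 - 9*r + 20) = (r - 4)*(r - 1)*(r + 2)^2*(r - 5)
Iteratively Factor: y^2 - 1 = (y - 1)*(y + 1)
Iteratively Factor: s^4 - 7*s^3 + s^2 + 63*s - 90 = (s - 2)*(s^3 - 5*s^2 - 9*s + 45) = (s - 3)*(s - 2)*(s^2 - 2*s - 15) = (s - 5)*(s - 3)*(s - 2)*(s + 3)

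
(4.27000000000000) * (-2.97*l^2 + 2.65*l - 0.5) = -12.6819*l^2 + 11.3155*l - 2.135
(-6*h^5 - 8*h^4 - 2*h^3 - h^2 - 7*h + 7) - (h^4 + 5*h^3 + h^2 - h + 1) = -6*h^5 - 9*h^4 - 7*h^3 - 2*h^2 - 6*h + 6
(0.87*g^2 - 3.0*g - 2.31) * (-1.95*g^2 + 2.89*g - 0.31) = -1.6965*g^4 + 8.3643*g^3 - 4.4352*g^2 - 5.7459*g + 0.7161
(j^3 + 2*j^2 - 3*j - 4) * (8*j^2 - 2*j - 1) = 8*j^5 + 14*j^4 - 29*j^3 - 28*j^2 + 11*j + 4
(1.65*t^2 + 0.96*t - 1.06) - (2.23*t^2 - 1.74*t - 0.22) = -0.58*t^2 + 2.7*t - 0.84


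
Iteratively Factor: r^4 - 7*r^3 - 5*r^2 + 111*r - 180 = (r - 3)*(r^3 - 4*r^2 - 17*r + 60) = (r - 5)*(r - 3)*(r^2 + r - 12) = (r - 5)*(r - 3)*(r + 4)*(r - 3)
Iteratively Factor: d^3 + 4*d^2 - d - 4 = (d - 1)*(d^2 + 5*d + 4) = (d - 1)*(d + 1)*(d + 4)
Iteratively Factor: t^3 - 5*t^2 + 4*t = (t - 1)*(t^2 - 4*t) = t*(t - 1)*(t - 4)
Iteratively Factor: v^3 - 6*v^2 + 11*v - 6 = (v - 2)*(v^2 - 4*v + 3) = (v - 2)*(v - 1)*(v - 3)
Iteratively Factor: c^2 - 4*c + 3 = (c - 1)*(c - 3)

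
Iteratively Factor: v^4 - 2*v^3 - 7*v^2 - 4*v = (v)*(v^3 - 2*v^2 - 7*v - 4) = v*(v - 4)*(v^2 + 2*v + 1) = v*(v - 4)*(v + 1)*(v + 1)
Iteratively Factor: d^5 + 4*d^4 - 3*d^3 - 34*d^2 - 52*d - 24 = (d + 2)*(d^4 + 2*d^3 - 7*d^2 - 20*d - 12) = (d + 2)^2*(d^3 - 7*d - 6) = (d - 3)*(d + 2)^2*(d^2 + 3*d + 2) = (d - 3)*(d + 1)*(d + 2)^2*(d + 2)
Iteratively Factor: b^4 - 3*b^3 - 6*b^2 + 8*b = (b)*(b^3 - 3*b^2 - 6*b + 8) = b*(b - 4)*(b^2 + b - 2) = b*(b - 4)*(b - 1)*(b + 2)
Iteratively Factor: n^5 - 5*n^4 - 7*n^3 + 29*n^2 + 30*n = (n + 1)*(n^4 - 6*n^3 - n^2 + 30*n) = (n + 1)*(n + 2)*(n^3 - 8*n^2 + 15*n) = (n - 3)*(n + 1)*(n + 2)*(n^2 - 5*n) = (n - 5)*(n - 3)*(n + 1)*(n + 2)*(n)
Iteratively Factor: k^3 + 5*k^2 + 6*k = (k + 2)*(k^2 + 3*k) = k*(k + 2)*(k + 3)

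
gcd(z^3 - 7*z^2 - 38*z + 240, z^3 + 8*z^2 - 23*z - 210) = z^2 + z - 30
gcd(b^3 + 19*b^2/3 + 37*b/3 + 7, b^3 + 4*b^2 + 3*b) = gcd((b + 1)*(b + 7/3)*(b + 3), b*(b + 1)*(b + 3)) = b^2 + 4*b + 3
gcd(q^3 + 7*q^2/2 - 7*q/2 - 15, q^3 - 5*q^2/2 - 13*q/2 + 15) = q^2 + q/2 - 5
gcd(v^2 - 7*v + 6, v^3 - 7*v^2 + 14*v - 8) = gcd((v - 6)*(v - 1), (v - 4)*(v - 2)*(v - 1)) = v - 1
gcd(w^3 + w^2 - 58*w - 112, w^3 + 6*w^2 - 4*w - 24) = w + 2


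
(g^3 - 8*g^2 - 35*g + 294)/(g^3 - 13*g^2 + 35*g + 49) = (g + 6)/(g + 1)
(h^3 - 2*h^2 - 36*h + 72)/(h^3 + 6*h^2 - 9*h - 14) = (h^2 - 36)/(h^2 + 8*h + 7)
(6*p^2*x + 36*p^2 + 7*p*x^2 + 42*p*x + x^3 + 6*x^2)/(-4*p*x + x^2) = (6*p^2*x + 36*p^2 + 7*p*x^2 + 42*p*x + x^3 + 6*x^2)/(x*(-4*p + x))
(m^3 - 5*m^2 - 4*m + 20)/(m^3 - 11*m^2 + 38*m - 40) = (m + 2)/(m - 4)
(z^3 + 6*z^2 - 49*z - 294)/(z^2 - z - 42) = z + 7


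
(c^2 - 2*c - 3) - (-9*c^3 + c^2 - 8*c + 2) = 9*c^3 + 6*c - 5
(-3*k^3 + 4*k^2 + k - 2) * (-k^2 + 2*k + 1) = 3*k^5 - 10*k^4 + 4*k^3 + 8*k^2 - 3*k - 2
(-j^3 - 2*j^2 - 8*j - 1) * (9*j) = -9*j^4 - 18*j^3 - 72*j^2 - 9*j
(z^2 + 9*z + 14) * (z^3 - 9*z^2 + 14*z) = z^5 - 53*z^3 + 196*z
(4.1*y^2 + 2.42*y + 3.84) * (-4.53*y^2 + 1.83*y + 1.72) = -18.573*y^4 - 3.4596*y^3 - 5.9146*y^2 + 11.1896*y + 6.6048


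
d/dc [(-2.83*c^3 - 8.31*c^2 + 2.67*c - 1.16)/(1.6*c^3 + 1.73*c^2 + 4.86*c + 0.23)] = (1.77635683940025e-15*c^5 + 8.4001*c^4 - 36.0516*c^3 - 41.3904*c^2 + 0.190999999999999*c + 6.2517)/(2.56*c^6 + 5.536*c^5 + 18.5449*c^4 + 17.5516*c^3 + 24.4154*c^2 + 2.2356*c + 0.0529)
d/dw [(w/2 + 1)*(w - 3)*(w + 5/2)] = 3*w^2/2 + 3*w/2 - 17/4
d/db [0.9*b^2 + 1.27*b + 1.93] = 1.8*b + 1.27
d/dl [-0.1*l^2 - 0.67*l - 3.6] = -0.2*l - 0.67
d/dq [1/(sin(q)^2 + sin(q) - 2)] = -(2*sin(q) + 1)*cos(q)/(sin(q)^2 + sin(q) - 2)^2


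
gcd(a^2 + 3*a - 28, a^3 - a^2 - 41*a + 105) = a + 7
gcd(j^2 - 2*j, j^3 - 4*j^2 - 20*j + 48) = j - 2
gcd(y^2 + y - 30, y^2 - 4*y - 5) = y - 5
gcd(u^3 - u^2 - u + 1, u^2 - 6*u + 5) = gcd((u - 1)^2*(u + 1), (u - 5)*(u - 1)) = u - 1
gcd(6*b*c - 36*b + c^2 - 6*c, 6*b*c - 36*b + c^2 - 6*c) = 6*b*c - 36*b + c^2 - 6*c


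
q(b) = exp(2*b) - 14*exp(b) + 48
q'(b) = 2*exp(2*b) - 14*exp(b)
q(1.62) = 2.79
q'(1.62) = -19.68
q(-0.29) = 38.08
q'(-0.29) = -9.36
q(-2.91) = 47.24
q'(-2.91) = -0.76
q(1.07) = 15.68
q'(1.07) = -23.82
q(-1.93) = 45.99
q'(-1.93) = -1.99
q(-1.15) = 43.67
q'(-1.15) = -4.23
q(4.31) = 4547.22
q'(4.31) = 10040.61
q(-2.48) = 46.83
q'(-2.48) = -1.16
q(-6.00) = 47.97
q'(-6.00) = -0.03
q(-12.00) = 48.00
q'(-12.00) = 0.00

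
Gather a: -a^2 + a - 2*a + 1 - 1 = -a^2 - a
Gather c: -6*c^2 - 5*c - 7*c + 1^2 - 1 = -6*c^2 - 12*c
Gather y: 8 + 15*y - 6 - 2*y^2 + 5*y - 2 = -2*y^2 + 20*y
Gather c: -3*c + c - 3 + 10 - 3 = 4 - 2*c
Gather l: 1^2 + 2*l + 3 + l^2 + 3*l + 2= l^2 + 5*l + 6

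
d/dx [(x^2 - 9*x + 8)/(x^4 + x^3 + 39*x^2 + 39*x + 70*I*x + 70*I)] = ((2*x - 9)*(x^4 + x^3 + 39*x^2 + 39*x + 70*I*x + 70*I) - (x^2 - 9*x + 8)*(4*x^3 + 3*x^2 + 78*x + 39 + 70*I))/(x^4 + x^3 + 39*x^2 + 39*x + 70*I*x + 70*I)^2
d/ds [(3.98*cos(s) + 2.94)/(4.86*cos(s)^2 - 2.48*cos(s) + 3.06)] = (19.3428*cos(s)^2 + 28.5768*cos(s) - 19.47)*sin(s)/(23.6196*cos(s)^4 - 24.1056*cos(s)^3 + 35.8936*cos(s)^2 - 15.1776*cos(s) + 9.3636)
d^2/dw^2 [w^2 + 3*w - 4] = 2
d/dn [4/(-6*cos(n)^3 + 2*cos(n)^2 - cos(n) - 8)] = 4*(-18*cos(n)^2 + 4*cos(n) - 1)*sin(n)/(6*cos(n)^3 - 2*cos(n)^2 + cos(n) + 8)^2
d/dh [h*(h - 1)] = 2*h - 1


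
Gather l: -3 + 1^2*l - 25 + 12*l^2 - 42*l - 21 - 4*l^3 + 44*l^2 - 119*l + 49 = -4*l^3 + 56*l^2 - 160*l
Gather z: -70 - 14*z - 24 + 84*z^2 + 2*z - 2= 84*z^2 - 12*z - 96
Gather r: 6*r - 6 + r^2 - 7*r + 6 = r^2 - r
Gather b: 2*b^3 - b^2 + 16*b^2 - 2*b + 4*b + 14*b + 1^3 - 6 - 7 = 2*b^3 + 15*b^2 + 16*b - 12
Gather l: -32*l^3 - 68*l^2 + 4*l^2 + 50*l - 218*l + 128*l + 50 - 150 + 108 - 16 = -32*l^3 - 64*l^2 - 40*l - 8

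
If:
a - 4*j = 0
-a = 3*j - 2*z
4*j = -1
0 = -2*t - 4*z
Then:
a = -1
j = -1/4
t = 7/4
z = -7/8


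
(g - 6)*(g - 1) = g^2 - 7*g + 6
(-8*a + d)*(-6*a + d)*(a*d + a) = 48*a^3*d + 48*a^3 - 14*a^2*d^2 - 14*a^2*d + a*d^3 + a*d^2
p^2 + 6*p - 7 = (p - 1)*(p + 7)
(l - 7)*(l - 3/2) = l^2 - 17*l/2 + 21/2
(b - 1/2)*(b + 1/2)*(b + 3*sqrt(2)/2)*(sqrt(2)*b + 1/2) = sqrt(2)*b^4 + 7*b^3/2 + sqrt(2)*b^2/2 - 7*b/8 - 3*sqrt(2)/16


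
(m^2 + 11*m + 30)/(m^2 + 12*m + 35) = (m + 6)/(m + 7)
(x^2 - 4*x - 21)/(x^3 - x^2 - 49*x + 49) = (x + 3)/(x^2 + 6*x - 7)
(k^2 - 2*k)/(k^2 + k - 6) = k/(k + 3)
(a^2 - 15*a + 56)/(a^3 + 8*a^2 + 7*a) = (a^2 - 15*a + 56)/(a*(a^2 + 8*a + 7))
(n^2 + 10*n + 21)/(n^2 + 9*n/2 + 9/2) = 2*(n + 7)/(2*n + 3)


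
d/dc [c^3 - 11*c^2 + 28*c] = 3*c^2 - 22*c + 28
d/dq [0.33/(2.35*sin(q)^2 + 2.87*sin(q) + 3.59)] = -(1.551*sin(q) + 0.9471)*cos(q)/(2.35*sin(q)^2 + 2.87*sin(q) + 3.59)^2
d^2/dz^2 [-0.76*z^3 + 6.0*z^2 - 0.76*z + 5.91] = 12.0 - 4.56*z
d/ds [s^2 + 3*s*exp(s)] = 3*s*exp(s) + 2*s + 3*exp(s)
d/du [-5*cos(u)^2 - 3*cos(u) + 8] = (10*cos(u) + 3)*sin(u)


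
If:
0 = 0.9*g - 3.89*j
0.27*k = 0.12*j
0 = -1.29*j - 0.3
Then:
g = -1.01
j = -0.23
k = -0.10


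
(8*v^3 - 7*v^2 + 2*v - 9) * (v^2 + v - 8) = 8*v^5 + v^4 - 69*v^3 + 49*v^2 - 25*v + 72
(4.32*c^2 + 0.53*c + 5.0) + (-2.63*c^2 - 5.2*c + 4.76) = 1.69*c^2 - 4.67*c + 9.76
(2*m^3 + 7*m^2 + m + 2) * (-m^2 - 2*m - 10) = -2*m^5 - 11*m^4 - 35*m^3 - 74*m^2 - 14*m - 20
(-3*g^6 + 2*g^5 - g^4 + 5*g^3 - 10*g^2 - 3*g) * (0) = 0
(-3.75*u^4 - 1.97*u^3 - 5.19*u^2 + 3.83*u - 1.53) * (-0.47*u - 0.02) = 1.7625*u^5 + 1.0009*u^4 + 2.4787*u^3 - 1.6963*u^2 + 0.6425*u + 0.0306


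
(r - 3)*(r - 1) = r^2 - 4*r + 3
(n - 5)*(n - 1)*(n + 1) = n^3 - 5*n^2 - n + 5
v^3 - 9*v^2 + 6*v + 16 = (v - 8)*(v - 2)*(v + 1)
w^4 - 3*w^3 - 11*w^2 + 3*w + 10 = (w - 5)*(w - 1)*(w + 1)*(w + 2)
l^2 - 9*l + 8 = (l - 8)*(l - 1)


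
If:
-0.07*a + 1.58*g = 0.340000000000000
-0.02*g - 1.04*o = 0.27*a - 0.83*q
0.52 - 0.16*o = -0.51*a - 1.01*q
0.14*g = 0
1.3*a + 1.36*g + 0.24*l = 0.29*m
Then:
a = -4.86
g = 0.00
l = 1.20833333333333*m + 26.3095238095238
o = 3.21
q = 2.45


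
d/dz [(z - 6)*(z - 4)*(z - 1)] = 3*z^2 - 22*z + 34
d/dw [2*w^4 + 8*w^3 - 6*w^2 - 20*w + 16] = 8*w^3 + 24*w^2 - 12*w - 20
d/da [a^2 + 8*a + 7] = 2*a + 8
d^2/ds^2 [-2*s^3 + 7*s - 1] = -12*s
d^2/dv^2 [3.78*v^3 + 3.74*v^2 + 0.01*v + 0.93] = 22.68*v + 7.48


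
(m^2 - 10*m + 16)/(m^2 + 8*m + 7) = (m^2 - 10*m + 16)/(m^2 + 8*m + 7)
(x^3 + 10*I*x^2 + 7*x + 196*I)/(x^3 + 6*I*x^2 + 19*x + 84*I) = (x + 7*I)/(x + 3*I)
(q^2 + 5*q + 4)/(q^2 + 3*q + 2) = (q + 4)/(q + 2)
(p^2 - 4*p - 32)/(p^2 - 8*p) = (p + 4)/p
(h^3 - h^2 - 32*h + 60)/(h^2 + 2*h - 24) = (h^2 - 7*h + 10)/(h - 4)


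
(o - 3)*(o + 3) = o^2 - 9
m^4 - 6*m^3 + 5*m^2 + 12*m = m*(m - 4)*(m - 3)*(m + 1)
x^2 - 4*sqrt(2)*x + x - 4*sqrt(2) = (x + 1)*(x - 4*sqrt(2))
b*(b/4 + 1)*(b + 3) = b^3/4 + 7*b^2/4 + 3*b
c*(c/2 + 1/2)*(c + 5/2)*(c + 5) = c^4/2 + 17*c^3/4 + 10*c^2 + 25*c/4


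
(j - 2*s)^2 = j^2 - 4*j*s + 4*s^2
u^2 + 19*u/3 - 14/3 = (u - 2/3)*(u + 7)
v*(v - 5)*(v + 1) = v^3 - 4*v^2 - 5*v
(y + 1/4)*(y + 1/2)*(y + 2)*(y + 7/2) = y^4 + 25*y^3/4 + 45*y^2/4 + 95*y/16 + 7/8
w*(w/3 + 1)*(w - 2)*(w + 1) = w^4/3 + 2*w^3/3 - 5*w^2/3 - 2*w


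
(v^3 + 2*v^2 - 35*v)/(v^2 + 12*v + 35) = v*(v - 5)/(v + 5)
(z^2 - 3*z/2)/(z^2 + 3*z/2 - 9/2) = z/(z + 3)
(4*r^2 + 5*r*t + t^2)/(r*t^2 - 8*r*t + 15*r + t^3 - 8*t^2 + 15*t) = (4*r + t)/(t^2 - 8*t + 15)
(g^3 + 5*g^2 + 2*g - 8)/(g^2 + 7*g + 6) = (g^3 + 5*g^2 + 2*g - 8)/(g^2 + 7*g + 6)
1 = 1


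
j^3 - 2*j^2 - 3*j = j*(j - 3)*(j + 1)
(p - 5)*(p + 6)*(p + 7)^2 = p^4 + 15*p^3 + 33*p^2 - 371*p - 1470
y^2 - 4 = (y - 2)*(y + 2)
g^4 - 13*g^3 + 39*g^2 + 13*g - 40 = (g - 8)*(g - 5)*(g - 1)*(g + 1)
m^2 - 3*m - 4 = (m - 4)*(m + 1)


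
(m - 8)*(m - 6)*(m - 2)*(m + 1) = m^4 - 15*m^3 + 60*m^2 - 20*m - 96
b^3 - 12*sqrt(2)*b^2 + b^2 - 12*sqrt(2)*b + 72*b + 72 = (b + 1)*(b - 6*sqrt(2))^2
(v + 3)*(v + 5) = v^2 + 8*v + 15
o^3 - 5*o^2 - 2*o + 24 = (o - 4)*(o - 3)*(o + 2)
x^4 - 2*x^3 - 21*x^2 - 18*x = x*(x - 6)*(x + 1)*(x + 3)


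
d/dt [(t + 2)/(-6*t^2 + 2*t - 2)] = (-3*t^2 + t + (t + 2)*(6*t - 1) - 1)/(2*(3*t^2 - t + 1)^2)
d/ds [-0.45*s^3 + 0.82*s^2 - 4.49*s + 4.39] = -1.35*s^2 + 1.64*s - 4.49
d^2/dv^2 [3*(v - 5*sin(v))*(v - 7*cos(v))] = 15*v*sin(v) + 21*v*cos(v) + 42*sin(v) - 210*sin(2*v) - 30*cos(v) + 6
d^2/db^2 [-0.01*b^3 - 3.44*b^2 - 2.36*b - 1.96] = -0.06*b - 6.88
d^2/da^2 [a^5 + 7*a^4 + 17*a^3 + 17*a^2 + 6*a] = 20*a^3 + 84*a^2 + 102*a + 34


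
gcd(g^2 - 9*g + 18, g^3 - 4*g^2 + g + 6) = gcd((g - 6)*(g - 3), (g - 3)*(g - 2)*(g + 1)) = g - 3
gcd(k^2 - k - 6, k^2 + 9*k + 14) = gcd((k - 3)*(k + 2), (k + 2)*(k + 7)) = k + 2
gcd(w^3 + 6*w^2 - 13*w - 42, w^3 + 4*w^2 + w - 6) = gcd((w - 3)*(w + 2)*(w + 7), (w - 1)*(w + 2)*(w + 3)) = w + 2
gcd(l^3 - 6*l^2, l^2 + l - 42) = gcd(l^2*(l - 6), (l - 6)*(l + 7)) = l - 6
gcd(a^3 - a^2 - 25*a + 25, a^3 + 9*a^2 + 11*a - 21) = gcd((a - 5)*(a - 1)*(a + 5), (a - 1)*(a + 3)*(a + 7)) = a - 1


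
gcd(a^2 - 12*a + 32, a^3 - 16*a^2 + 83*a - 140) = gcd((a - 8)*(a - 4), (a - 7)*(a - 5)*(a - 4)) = a - 4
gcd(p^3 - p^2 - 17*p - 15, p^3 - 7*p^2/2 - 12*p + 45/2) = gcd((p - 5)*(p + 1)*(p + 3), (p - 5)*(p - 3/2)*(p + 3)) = p^2 - 2*p - 15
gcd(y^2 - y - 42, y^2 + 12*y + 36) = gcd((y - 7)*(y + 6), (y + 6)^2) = y + 6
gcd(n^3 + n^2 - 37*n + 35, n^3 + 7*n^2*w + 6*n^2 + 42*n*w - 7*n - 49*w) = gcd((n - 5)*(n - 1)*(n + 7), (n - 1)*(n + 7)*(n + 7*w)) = n^2 + 6*n - 7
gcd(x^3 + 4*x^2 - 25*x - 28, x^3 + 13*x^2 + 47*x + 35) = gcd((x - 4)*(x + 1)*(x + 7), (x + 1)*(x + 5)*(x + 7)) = x^2 + 8*x + 7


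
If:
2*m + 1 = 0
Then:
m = -1/2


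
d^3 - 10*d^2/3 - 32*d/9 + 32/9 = (d - 4)*(d - 2/3)*(d + 4/3)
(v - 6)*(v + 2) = v^2 - 4*v - 12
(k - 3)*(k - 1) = k^2 - 4*k + 3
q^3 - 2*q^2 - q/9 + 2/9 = (q - 2)*(q - 1/3)*(q + 1/3)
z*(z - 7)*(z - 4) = z^3 - 11*z^2 + 28*z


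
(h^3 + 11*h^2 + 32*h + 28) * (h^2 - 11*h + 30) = h^5 - 59*h^3 + 6*h^2 + 652*h + 840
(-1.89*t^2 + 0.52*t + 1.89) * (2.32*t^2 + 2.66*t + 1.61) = -4.3848*t^4 - 3.821*t^3 + 2.7251*t^2 + 5.8646*t + 3.0429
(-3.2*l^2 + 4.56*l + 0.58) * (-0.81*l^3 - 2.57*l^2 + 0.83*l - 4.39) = 2.592*l^5 + 4.5304*l^4 - 14.845*l^3 + 16.3422*l^2 - 19.537*l - 2.5462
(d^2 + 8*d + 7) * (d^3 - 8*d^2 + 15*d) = d^5 - 42*d^3 + 64*d^2 + 105*d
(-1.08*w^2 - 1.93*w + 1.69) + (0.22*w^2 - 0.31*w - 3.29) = -0.86*w^2 - 2.24*w - 1.6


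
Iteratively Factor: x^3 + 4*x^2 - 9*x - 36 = (x - 3)*(x^2 + 7*x + 12) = (x - 3)*(x + 3)*(x + 4)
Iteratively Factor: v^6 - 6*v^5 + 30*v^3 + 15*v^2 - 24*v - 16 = (v + 1)*(v^5 - 7*v^4 + 7*v^3 + 23*v^2 - 8*v - 16) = (v + 1)^2*(v^4 - 8*v^3 + 15*v^2 + 8*v - 16) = (v + 1)^3*(v^3 - 9*v^2 + 24*v - 16) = (v - 4)*(v + 1)^3*(v^2 - 5*v + 4) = (v - 4)^2*(v + 1)^3*(v - 1)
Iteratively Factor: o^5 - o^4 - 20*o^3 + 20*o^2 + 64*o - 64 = (o - 2)*(o^4 + o^3 - 18*o^2 - 16*o + 32) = (o - 2)*(o + 2)*(o^3 - o^2 - 16*o + 16) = (o - 2)*(o - 1)*(o + 2)*(o^2 - 16) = (o - 4)*(o - 2)*(o - 1)*(o + 2)*(o + 4)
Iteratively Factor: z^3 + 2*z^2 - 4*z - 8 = (z + 2)*(z^2 - 4) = (z + 2)^2*(z - 2)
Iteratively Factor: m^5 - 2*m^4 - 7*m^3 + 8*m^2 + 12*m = (m + 1)*(m^4 - 3*m^3 - 4*m^2 + 12*m) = (m - 2)*(m + 1)*(m^3 - m^2 - 6*m) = (m - 3)*(m - 2)*(m + 1)*(m^2 + 2*m) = (m - 3)*(m - 2)*(m + 1)*(m + 2)*(m)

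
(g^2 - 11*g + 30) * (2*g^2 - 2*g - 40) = 2*g^4 - 24*g^3 + 42*g^2 + 380*g - 1200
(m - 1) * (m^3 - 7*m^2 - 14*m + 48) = m^4 - 8*m^3 - 7*m^2 + 62*m - 48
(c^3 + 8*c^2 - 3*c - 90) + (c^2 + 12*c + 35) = c^3 + 9*c^2 + 9*c - 55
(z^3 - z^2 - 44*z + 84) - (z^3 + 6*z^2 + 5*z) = -7*z^2 - 49*z + 84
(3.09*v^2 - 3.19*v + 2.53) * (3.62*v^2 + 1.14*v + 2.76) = 11.1858*v^4 - 8.0252*v^3 + 14.0504*v^2 - 5.9202*v + 6.9828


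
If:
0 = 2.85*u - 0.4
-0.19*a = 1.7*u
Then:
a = -1.26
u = 0.14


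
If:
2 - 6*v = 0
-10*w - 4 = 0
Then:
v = 1/3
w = -2/5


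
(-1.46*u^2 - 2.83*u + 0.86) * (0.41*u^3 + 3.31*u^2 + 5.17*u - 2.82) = -0.5986*u^5 - 5.9929*u^4 - 16.5629*u^3 - 7.6673*u^2 + 12.4268*u - 2.4252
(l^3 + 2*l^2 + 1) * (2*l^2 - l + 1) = 2*l^5 + 3*l^4 - l^3 + 4*l^2 - l + 1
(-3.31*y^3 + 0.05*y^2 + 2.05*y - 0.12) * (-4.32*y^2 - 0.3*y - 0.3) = 14.2992*y^5 + 0.777*y^4 - 7.878*y^3 - 0.1116*y^2 - 0.579*y + 0.036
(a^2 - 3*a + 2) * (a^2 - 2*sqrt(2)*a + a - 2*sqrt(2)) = a^4 - 2*sqrt(2)*a^3 - 2*a^3 - a^2 + 4*sqrt(2)*a^2 + 2*a + 2*sqrt(2)*a - 4*sqrt(2)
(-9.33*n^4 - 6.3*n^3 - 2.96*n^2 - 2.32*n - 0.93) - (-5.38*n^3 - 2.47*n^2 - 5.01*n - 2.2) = -9.33*n^4 - 0.92*n^3 - 0.49*n^2 + 2.69*n + 1.27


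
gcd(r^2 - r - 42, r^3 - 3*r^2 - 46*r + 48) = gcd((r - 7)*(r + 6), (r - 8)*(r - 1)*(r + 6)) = r + 6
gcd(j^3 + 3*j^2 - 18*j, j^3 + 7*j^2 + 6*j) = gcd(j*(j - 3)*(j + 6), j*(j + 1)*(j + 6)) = j^2 + 6*j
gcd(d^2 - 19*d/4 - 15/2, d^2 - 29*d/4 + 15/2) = d - 6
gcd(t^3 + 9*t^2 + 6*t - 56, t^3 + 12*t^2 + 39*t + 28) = t^2 + 11*t + 28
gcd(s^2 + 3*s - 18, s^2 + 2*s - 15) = s - 3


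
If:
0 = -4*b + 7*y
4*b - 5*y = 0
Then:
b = 0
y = 0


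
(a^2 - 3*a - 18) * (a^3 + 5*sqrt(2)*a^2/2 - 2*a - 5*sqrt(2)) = a^5 - 3*a^4 + 5*sqrt(2)*a^4/2 - 20*a^3 - 15*sqrt(2)*a^3/2 - 50*sqrt(2)*a^2 + 6*a^2 + 15*sqrt(2)*a + 36*a + 90*sqrt(2)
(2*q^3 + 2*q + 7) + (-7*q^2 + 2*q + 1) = 2*q^3 - 7*q^2 + 4*q + 8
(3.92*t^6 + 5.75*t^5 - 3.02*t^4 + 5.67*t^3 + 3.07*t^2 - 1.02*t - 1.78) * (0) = 0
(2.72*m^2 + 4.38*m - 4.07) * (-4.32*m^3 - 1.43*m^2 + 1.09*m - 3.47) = -11.7504*m^5 - 22.8112*m^4 + 14.2838*m^3 + 1.1559*m^2 - 19.6349*m + 14.1229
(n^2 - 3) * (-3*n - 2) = -3*n^3 - 2*n^2 + 9*n + 6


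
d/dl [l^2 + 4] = 2*l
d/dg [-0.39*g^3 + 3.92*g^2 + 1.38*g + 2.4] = -1.17*g^2 + 7.84*g + 1.38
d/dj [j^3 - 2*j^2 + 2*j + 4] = 3*j^2 - 4*j + 2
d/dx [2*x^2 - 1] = 4*x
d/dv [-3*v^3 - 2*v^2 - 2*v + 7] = -9*v^2 - 4*v - 2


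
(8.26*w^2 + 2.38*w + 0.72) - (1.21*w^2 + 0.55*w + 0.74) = 7.05*w^2 + 1.83*w - 0.02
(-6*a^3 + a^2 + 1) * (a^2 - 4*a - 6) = -6*a^5 + 25*a^4 + 32*a^3 - 5*a^2 - 4*a - 6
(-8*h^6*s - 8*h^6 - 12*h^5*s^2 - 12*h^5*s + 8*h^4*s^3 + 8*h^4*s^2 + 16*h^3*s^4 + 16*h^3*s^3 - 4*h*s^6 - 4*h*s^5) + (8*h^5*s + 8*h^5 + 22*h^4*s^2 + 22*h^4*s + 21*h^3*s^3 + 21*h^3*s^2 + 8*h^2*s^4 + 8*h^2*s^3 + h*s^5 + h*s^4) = -8*h^6*s - 8*h^6 - 12*h^5*s^2 - 4*h^5*s + 8*h^5 + 8*h^4*s^3 + 30*h^4*s^2 + 22*h^4*s + 16*h^3*s^4 + 37*h^3*s^3 + 21*h^3*s^2 + 8*h^2*s^4 + 8*h^2*s^3 - 4*h*s^6 - 3*h*s^5 + h*s^4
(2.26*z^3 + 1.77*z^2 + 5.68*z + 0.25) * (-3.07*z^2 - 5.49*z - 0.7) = -6.9382*z^5 - 17.8413*z^4 - 28.7369*z^3 - 33.1897*z^2 - 5.3485*z - 0.175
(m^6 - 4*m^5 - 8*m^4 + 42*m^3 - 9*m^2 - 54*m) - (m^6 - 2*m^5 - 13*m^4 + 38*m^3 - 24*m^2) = -2*m^5 + 5*m^4 + 4*m^3 + 15*m^2 - 54*m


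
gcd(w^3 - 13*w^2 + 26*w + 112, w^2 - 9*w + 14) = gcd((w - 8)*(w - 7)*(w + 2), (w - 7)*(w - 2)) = w - 7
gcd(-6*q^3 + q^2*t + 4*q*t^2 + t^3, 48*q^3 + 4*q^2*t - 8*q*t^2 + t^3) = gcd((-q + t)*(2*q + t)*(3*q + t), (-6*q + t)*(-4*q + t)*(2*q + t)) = 2*q + t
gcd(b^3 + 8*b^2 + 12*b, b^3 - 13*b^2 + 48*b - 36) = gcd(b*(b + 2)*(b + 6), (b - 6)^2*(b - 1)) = 1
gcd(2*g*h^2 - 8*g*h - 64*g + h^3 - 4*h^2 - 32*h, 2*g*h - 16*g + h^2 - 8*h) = 2*g*h - 16*g + h^2 - 8*h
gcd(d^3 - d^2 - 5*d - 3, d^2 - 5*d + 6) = d - 3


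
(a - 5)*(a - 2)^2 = a^3 - 9*a^2 + 24*a - 20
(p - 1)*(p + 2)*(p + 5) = p^3 + 6*p^2 + 3*p - 10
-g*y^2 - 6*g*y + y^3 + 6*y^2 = y*(-g + y)*(y + 6)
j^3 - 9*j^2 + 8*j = j*(j - 8)*(j - 1)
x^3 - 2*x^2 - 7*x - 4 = (x - 4)*(x + 1)^2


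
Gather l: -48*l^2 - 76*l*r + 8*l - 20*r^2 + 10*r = -48*l^2 + l*(8 - 76*r) - 20*r^2 + 10*r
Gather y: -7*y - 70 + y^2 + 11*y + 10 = y^2 + 4*y - 60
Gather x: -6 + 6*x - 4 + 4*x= 10*x - 10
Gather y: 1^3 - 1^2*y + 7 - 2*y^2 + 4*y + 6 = -2*y^2 + 3*y + 14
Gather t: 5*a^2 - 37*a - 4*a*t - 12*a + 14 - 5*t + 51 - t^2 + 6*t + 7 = 5*a^2 - 49*a - t^2 + t*(1 - 4*a) + 72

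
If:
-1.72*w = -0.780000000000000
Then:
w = 0.45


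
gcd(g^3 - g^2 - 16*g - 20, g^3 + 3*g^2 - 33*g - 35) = g - 5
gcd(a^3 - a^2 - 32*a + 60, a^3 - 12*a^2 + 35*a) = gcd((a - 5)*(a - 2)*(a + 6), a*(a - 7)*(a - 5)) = a - 5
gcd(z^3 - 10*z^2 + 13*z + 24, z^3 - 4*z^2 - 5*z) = z + 1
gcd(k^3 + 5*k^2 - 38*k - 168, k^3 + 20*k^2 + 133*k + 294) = k + 7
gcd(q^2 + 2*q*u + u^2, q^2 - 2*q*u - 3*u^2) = q + u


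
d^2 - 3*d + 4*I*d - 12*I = (d - 3)*(d + 4*I)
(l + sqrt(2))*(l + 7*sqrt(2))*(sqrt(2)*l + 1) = sqrt(2)*l^3 + 17*l^2 + 22*sqrt(2)*l + 14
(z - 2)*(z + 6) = z^2 + 4*z - 12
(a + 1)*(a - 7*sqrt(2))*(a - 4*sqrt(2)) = a^3 - 11*sqrt(2)*a^2 + a^2 - 11*sqrt(2)*a + 56*a + 56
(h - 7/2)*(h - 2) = h^2 - 11*h/2 + 7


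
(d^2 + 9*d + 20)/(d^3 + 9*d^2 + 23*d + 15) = (d + 4)/(d^2 + 4*d + 3)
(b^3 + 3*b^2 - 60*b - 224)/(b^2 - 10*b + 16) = (b^2 + 11*b + 28)/(b - 2)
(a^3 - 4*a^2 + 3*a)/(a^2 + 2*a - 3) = a*(a - 3)/(a + 3)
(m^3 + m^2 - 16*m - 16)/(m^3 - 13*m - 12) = (m + 4)/(m + 3)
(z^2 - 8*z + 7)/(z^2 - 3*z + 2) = (z - 7)/(z - 2)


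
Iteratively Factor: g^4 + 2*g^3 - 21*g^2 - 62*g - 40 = (g - 5)*(g^3 + 7*g^2 + 14*g + 8) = (g - 5)*(g + 4)*(g^2 + 3*g + 2) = (g - 5)*(g + 1)*(g + 4)*(g + 2)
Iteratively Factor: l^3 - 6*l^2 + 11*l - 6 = (l - 3)*(l^2 - 3*l + 2) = (l - 3)*(l - 2)*(l - 1)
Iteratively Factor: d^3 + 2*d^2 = (d)*(d^2 + 2*d) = d^2*(d + 2)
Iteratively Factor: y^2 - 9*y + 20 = (y - 4)*(y - 5)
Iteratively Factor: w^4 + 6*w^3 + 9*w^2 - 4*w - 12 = (w + 2)*(w^3 + 4*w^2 + w - 6) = (w + 2)*(w + 3)*(w^2 + w - 2) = (w + 2)^2*(w + 3)*(w - 1)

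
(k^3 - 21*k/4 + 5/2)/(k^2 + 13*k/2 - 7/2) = (k^2 + k/2 - 5)/(k + 7)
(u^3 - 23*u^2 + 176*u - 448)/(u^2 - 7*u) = u - 16 + 64/u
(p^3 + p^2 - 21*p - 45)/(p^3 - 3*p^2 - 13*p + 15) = (p + 3)/(p - 1)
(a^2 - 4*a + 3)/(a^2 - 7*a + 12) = (a - 1)/(a - 4)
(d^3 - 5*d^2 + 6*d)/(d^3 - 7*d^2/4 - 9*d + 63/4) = 4*d*(d - 2)/(4*d^2 + 5*d - 21)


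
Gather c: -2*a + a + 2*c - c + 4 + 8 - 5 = -a + c + 7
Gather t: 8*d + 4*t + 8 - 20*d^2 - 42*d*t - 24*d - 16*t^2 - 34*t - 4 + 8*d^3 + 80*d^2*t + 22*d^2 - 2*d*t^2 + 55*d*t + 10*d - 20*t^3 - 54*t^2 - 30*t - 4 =8*d^3 + 2*d^2 - 6*d - 20*t^3 + t^2*(-2*d - 70) + t*(80*d^2 + 13*d - 60)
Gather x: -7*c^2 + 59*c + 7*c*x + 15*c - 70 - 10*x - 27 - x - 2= -7*c^2 + 74*c + x*(7*c - 11) - 99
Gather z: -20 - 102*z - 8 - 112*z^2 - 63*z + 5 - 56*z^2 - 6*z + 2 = -168*z^2 - 171*z - 21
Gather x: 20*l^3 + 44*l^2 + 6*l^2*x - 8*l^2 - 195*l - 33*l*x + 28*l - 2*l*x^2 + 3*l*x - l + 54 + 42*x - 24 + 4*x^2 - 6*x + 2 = 20*l^3 + 36*l^2 - 168*l + x^2*(4 - 2*l) + x*(6*l^2 - 30*l + 36) + 32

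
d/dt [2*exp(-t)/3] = -2*exp(-t)/3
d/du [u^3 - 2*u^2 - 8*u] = 3*u^2 - 4*u - 8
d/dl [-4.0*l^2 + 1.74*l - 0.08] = 1.74 - 8.0*l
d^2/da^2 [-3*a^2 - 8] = -6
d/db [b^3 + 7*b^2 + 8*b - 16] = 3*b^2 + 14*b + 8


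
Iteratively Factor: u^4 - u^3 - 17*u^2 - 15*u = (u - 5)*(u^3 + 4*u^2 + 3*u) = (u - 5)*(u + 1)*(u^2 + 3*u) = (u - 5)*(u + 1)*(u + 3)*(u)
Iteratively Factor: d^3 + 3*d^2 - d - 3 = (d - 1)*(d^2 + 4*d + 3) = (d - 1)*(d + 1)*(d + 3)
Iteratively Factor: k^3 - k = (k - 1)*(k^2 + k) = (k - 1)*(k + 1)*(k)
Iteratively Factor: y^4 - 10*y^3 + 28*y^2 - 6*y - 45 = (y - 5)*(y^3 - 5*y^2 + 3*y + 9) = (y - 5)*(y + 1)*(y^2 - 6*y + 9) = (y - 5)*(y - 3)*(y + 1)*(y - 3)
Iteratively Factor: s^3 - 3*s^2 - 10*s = (s)*(s^2 - 3*s - 10) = s*(s + 2)*(s - 5)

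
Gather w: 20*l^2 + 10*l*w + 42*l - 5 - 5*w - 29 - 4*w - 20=20*l^2 + 42*l + w*(10*l - 9) - 54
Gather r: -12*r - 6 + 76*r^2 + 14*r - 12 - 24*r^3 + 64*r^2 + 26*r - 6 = -24*r^3 + 140*r^2 + 28*r - 24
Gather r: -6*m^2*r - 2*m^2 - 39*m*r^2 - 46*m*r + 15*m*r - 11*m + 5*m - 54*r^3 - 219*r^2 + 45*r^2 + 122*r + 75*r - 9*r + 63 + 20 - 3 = -2*m^2 - 6*m - 54*r^3 + r^2*(-39*m - 174) + r*(-6*m^2 - 31*m + 188) + 80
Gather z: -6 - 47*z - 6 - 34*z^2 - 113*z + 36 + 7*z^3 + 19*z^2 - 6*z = 7*z^3 - 15*z^2 - 166*z + 24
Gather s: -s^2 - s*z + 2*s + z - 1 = -s^2 + s*(2 - z) + z - 1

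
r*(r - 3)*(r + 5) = r^3 + 2*r^2 - 15*r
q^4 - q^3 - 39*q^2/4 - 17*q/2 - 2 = (q - 4)*(q + 1/2)^2*(q + 2)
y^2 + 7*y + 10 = (y + 2)*(y + 5)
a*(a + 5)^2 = a^3 + 10*a^2 + 25*a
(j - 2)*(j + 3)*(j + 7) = j^3 + 8*j^2 + j - 42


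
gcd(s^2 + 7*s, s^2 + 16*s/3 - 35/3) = s + 7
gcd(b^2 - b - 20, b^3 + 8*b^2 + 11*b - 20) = b + 4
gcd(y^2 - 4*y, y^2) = y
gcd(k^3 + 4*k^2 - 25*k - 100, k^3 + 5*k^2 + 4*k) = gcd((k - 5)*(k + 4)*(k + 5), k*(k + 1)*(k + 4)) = k + 4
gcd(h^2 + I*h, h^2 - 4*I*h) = h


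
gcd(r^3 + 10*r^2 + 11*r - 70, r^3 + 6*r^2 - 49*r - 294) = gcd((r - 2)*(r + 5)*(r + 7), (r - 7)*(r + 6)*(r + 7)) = r + 7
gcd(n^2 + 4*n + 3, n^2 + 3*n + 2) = n + 1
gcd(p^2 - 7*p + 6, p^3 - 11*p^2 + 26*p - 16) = p - 1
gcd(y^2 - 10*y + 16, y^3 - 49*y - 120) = y - 8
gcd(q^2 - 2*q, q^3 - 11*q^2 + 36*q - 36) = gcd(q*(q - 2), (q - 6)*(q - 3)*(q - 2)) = q - 2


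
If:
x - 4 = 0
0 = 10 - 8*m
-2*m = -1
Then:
No Solution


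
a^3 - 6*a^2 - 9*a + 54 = (a - 6)*(a - 3)*(a + 3)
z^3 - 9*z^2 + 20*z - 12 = (z - 6)*(z - 2)*(z - 1)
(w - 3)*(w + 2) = w^2 - w - 6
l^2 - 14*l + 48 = (l - 8)*(l - 6)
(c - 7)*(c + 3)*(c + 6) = c^3 + 2*c^2 - 45*c - 126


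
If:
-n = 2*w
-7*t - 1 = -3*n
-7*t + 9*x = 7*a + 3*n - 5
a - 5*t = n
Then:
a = 99*x/98 + 51/98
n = 9*x/28 + 11/28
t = 27*x/196 + 5/196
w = -9*x/56 - 11/56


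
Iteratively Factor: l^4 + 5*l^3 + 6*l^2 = (l + 3)*(l^3 + 2*l^2) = (l + 2)*(l + 3)*(l^2) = l*(l + 2)*(l + 3)*(l)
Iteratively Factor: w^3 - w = (w - 1)*(w^2 + w) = w*(w - 1)*(w + 1)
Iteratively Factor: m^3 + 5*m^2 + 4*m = (m + 1)*(m^2 + 4*m) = m*(m + 1)*(m + 4)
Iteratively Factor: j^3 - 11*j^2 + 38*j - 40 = (j - 5)*(j^2 - 6*j + 8) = (j - 5)*(j - 4)*(j - 2)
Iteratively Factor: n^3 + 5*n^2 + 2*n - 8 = (n + 4)*(n^2 + n - 2) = (n + 2)*(n + 4)*(n - 1)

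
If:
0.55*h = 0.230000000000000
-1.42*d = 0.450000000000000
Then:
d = -0.32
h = 0.42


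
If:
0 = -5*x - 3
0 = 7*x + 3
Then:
No Solution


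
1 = 1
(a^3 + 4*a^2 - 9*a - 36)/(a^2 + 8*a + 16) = (a^2 - 9)/(a + 4)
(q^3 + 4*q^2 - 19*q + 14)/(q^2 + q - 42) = (q^2 - 3*q + 2)/(q - 6)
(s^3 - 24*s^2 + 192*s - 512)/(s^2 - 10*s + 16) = (s^2 - 16*s + 64)/(s - 2)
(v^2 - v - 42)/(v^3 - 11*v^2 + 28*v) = (v + 6)/(v*(v - 4))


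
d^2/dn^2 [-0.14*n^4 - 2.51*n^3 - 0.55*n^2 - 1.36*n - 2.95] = -1.68*n^2 - 15.06*n - 1.1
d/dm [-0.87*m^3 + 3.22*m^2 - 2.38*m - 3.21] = -2.61*m^2 + 6.44*m - 2.38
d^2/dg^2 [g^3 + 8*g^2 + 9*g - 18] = 6*g + 16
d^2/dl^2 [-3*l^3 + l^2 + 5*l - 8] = 2 - 18*l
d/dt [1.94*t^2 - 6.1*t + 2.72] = 3.88*t - 6.1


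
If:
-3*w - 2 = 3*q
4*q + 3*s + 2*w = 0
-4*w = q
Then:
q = -8/9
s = 28/27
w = 2/9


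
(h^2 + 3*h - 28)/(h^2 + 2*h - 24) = (h + 7)/(h + 6)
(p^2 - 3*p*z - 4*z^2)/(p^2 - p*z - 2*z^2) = (-p + 4*z)/(-p + 2*z)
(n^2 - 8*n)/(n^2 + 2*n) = (n - 8)/(n + 2)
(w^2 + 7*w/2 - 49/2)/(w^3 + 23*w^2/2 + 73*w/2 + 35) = (2*w - 7)/(2*w^2 + 9*w + 10)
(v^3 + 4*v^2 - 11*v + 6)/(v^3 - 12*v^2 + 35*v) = (v^3 + 4*v^2 - 11*v + 6)/(v*(v^2 - 12*v + 35))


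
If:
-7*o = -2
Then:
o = 2/7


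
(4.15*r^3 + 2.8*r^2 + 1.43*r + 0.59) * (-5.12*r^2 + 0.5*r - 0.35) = -21.248*r^5 - 12.261*r^4 - 7.3741*r^3 - 3.2858*r^2 - 0.2055*r - 0.2065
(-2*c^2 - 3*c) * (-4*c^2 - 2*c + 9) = 8*c^4 + 16*c^3 - 12*c^2 - 27*c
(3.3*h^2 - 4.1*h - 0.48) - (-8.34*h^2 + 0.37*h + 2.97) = 11.64*h^2 - 4.47*h - 3.45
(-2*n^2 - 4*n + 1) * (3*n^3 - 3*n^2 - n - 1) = -6*n^5 - 6*n^4 + 17*n^3 + 3*n^2 + 3*n - 1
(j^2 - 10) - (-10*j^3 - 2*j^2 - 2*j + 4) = 10*j^3 + 3*j^2 + 2*j - 14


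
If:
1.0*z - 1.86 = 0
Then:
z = 1.86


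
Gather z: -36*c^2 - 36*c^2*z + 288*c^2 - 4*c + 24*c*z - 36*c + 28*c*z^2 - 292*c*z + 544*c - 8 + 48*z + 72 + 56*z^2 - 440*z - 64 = 252*c^2 + 504*c + z^2*(28*c + 56) + z*(-36*c^2 - 268*c - 392)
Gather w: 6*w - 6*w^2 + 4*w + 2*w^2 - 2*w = -4*w^2 + 8*w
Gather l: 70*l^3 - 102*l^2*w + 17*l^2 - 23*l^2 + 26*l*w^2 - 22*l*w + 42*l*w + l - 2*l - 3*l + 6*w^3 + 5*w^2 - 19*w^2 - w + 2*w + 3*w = 70*l^3 + l^2*(-102*w - 6) + l*(26*w^2 + 20*w - 4) + 6*w^3 - 14*w^2 + 4*w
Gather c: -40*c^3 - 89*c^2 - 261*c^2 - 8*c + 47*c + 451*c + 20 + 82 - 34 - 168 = -40*c^3 - 350*c^2 + 490*c - 100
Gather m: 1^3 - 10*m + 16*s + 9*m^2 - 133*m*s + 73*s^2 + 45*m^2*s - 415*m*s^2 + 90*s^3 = m^2*(45*s + 9) + m*(-415*s^2 - 133*s - 10) + 90*s^3 + 73*s^2 + 16*s + 1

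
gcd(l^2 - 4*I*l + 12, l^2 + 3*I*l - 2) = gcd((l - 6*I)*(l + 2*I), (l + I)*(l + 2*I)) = l + 2*I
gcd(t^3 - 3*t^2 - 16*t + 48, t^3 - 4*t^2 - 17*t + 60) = t^2 + t - 12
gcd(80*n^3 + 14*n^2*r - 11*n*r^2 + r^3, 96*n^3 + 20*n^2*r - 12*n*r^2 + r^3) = -16*n^2 - 6*n*r + r^2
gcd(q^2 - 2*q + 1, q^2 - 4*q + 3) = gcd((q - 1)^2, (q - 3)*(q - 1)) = q - 1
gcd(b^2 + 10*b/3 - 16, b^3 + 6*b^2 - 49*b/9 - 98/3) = b + 6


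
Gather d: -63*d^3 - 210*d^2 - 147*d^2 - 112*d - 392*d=-63*d^3 - 357*d^2 - 504*d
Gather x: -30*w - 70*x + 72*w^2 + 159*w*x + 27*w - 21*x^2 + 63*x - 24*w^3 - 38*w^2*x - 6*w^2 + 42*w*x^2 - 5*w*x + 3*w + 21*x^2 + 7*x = -24*w^3 + 66*w^2 + 42*w*x^2 + x*(-38*w^2 + 154*w)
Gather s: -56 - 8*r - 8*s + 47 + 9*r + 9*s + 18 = r + s + 9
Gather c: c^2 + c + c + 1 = c^2 + 2*c + 1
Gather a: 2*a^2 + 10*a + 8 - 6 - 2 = 2*a^2 + 10*a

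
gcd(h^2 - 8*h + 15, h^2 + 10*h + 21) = 1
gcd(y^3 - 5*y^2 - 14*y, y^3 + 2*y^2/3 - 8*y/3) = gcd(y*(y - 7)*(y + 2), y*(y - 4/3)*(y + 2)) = y^2 + 2*y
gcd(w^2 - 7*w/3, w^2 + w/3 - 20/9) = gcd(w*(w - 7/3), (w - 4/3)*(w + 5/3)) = 1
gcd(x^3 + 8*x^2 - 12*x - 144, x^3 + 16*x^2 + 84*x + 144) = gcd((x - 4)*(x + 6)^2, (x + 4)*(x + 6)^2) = x^2 + 12*x + 36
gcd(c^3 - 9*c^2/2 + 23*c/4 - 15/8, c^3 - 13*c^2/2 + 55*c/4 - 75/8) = c^2 - 4*c + 15/4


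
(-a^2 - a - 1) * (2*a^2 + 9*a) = -2*a^4 - 11*a^3 - 11*a^2 - 9*a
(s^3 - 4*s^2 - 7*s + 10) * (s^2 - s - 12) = s^5 - 5*s^4 - 15*s^3 + 65*s^2 + 74*s - 120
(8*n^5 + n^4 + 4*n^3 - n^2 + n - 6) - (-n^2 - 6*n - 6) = 8*n^5 + n^4 + 4*n^3 + 7*n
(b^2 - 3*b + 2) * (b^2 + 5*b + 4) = b^4 + 2*b^3 - 9*b^2 - 2*b + 8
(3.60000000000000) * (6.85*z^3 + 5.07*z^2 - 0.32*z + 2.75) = 24.66*z^3 + 18.252*z^2 - 1.152*z + 9.9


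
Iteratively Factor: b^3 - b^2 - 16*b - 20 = (b + 2)*(b^2 - 3*b - 10) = (b + 2)^2*(b - 5)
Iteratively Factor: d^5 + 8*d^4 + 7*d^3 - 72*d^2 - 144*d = (d)*(d^4 + 8*d^3 + 7*d^2 - 72*d - 144) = d*(d - 3)*(d^3 + 11*d^2 + 40*d + 48) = d*(d - 3)*(d + 4)*(d^2 + 7*d + 12) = d*(d - 3)*(d + 4)^2*(d + 3)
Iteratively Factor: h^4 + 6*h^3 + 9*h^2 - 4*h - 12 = (h + 2)*(h^3 + 4*h^2 + h - 6) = (h + 2)*(h + 3)*(h^2 + h - 2) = (h - 1)*(h + 2)*(h + 3)*(h + 2)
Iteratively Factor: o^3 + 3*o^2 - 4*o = (o + 4)*(o^2 - o) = o*(o + 4)*(o - 1)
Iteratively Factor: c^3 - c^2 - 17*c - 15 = (c + 1)*(c^2 - 2*c - 15) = (c - 5)*(c + 1)*(c + 3)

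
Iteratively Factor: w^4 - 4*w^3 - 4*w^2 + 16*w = (w - 2)*(w^3 - 2*w^2 - 8*w) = (w - 2)*(w + 2)*(w^2 - 4*w) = (w - 4)*(w - 2)*(w + 2)*(w)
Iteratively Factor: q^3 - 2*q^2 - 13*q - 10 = (q + 1)*(q^2 - 3*q - 10) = (q - 5)*(q + 1)*(q + 2)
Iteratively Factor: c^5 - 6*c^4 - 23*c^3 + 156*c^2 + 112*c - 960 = (c - 5)*(c^4 - c^3 - 28*c^2 + 16*c + 192) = (c - 5)*(c + 3)*(c^3 - 4*c^2 - 16*c + 64) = (c - 5)*(c - 4)*(c + 3)*(c^2 - 16) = (c - 5)*(c - 4)^2*(c + 3)*(c + 4)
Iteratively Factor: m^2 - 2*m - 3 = (m - 3)*(m + 1)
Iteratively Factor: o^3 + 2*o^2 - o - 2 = (o + 2)*(o^2 - 1) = (o + 1)*(o + 2)*(o - 1)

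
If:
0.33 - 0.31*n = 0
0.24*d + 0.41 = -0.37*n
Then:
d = -3.35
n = 1.06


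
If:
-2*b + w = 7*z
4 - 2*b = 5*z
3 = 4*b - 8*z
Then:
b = 47/36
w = 41/9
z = 5/18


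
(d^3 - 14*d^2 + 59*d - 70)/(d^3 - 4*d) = (d^2 - 12*d + 35)/(d*(d + 2))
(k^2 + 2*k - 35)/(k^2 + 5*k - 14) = (k - 5)/(k - 2)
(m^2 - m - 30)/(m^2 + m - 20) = (m - 6)/(m - 4)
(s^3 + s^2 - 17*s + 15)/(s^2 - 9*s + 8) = (s^2 + 2*s - 15)/(s - 8)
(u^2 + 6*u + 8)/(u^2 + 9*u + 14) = (u + 4)/(u + 7)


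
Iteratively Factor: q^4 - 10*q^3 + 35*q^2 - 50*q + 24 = (q - 3)*(q^3 - 7*q^2 + 14*q - 8) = (q - 4)*(q - 3)*(q^2 - 3*q + 2) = (q - 4)*(q - 3)*(q - 1)*(q - 2)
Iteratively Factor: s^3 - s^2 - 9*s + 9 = (s - 1)*(s^2 - 9) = (s - 1)*(s + 3)*(s - 3)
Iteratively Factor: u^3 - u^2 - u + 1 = (u + 1)*(u^2 - 2*u + 1) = (u - 1)*(u + 1)*(u - 1)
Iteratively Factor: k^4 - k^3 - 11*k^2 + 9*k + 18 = (k + 1)*(k^3 - 2*k^2 - 9*k + 18) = (k - 3)*(k + 1)*(k^2 + k - 6) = (k - 3)*(k - 2)*(k + 1)*(k + 3)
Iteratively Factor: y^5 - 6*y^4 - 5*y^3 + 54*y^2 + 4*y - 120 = (y - 2)*(y^4 - 4*y^3 - 13*y^2 + 28*y + 60) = (y - 5)*(y - 2)*(y^3 + y^2 - 8*y - 12) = (y - 5)*(y - 2)*(y + 2)*(y^2 - y - 6) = (y - 5)*(y - 3)*(y - 2)*(y + 2)*(y + 2)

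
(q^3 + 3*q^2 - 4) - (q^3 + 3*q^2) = -4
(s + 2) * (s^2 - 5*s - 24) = s^3 - 3*s^2 - 34*s - 48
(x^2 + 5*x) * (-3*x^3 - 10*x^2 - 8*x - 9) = -3*x^5 - 25*x^4 - 58*x^3 - 49*x^2 - 45*x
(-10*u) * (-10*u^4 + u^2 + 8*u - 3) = 100*u^5 - 10*u^3 - 80*u^2 + 30*u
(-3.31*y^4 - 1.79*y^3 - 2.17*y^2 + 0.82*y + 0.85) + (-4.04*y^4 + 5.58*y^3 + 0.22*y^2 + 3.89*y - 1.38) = -7.35*y^4 + 3.79*y^3 - 1.95*y^2 + 4.71*y - 0.53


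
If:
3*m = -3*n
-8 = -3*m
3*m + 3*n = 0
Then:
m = 8/3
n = -8/3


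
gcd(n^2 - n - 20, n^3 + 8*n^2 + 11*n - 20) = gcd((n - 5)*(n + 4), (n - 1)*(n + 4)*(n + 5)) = n + 4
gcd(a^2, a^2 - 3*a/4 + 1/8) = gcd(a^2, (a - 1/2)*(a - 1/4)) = 1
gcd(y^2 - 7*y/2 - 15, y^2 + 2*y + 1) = 1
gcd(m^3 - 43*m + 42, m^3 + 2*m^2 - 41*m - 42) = m^2 + m - 42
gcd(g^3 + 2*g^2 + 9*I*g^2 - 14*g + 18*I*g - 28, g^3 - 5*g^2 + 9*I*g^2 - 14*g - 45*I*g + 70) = g^2 + 9*I*g - 14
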